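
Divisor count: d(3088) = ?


3088 = 2^4 × 193^1
d(3088) = (4+1) × (1+1) = 10

10 divisors


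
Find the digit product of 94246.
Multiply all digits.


9 × 4 × 2 × 4 × 6 = 1728


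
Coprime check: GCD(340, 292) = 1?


Euclidean algorithm:
340 = 1 * 292 + 48
292 = 6 * 48 + 4
48 = 12 * 4 + 0
GCD(340, 292) = 4

No, not coprime (GCD = 4)


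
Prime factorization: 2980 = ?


2980 / 2 = 1490
1490 / 2 = 745
745 / 5 = 149
149 / 149 = 1
2980 = 2^2 × 5 × 149


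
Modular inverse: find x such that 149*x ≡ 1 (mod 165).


Use the extended Euclidean algorithm on (165, 149); each row r = 165*s + 149*t:
r=165, s=1, t=0
r=149, s=0, t=1
q=1: r=16, s=1, t=-1   [165*(1) + 149*(-1) = 16]
q=9: r=5, s=-9, t=10   [165*(-9) + 149*(10) = 5]
q=3: r=1, s=28, t=-31   [165*(28) + 149*(-31) = 1]
q=5: r=0, s=-149, t=165   [165*(-149) + 149*(165) = 0]
GCD = 1 with t = -31, so 149*(-31) ≡ 1 (mod 165)
Inverse = -31 mod 165 = 134
Check: 149 * 134 = 19966 ≡ 1 (mod 165)

149^(-1) ≡ 134 (mod 165)


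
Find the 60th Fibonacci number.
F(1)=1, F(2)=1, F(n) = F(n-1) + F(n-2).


Sequence: 1, 1, 2, 3, 5, 8, 13, 21, 34, 55, 89, 144, 233, 377, 610, 987, 1597, 2584, 4181, 6765, 10946, 17711, 28657, 46368, 75025, 121393, 196418, 317811, 514229, 832040, 1346269, 2178309, 3524578, 5702887, 9227465, 14930352, 24157817, 39088169, 63245986, 102334155, 165580141, 267914296, 433494437, 701408733, 1134903170, 1836311903, 2971215073, 4807526976, 7778742049, 12586269025, 20365011074, 32951280099, 53316291173, 86267571272, 139583862445, 225851433717, 365435296162, 591286729879, 956722026041, 1548008755920
F(60) = 1548008755920


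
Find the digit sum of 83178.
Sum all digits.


8 + 3 + 1 + 7 + 8 = 27


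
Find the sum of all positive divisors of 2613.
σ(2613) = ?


Divisors of 2613: 1, 3, 13, 39, 67, 201, 871, 2613
Sum = 1 + 3 + 13 + 39 + 67 + 201 + 871 + 2613 = 3808

σ(2613) = 3808


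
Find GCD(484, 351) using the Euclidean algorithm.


484 = 1 * 351 + 133
351 = 2 * 133 + 85
133 = 1 * 85 + 48
85 = 1 * 48 + 37
48 = 1 * 37 + 11
37 = 3 * 11 + 4
11 = 2 * 4 + 3
4 = 1 * 3 + 1
3 = 3 * 1 + 0
GCD = 1


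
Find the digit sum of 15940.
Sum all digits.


1 + 5 + 9 + 4 + 0 = 19


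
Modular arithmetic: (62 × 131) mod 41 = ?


62 × 131 = 8122
8122 mod 41 = 4


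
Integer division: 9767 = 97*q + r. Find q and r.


9767 = 97 * 100 + 67
Check: 9700 + 67 = 9767

q = 100, r = 67


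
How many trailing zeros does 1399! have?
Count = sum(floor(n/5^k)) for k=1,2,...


floor(1399/5) = 279
floor(1399/25) = 55
floor(1399/125) = 11
floor(1399/625) = 2
Total = 347

347 trailing zeros


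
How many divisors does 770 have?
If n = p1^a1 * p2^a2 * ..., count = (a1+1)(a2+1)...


770 = 2^1 × 5^1 × 7^1 × 11^1
d(770) = (1+1) × (1+1) × (1+1) × (1+1) = 16

16 divisors


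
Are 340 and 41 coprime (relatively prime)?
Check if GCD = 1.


Euclidean algorithm:
340 = 8 * 41 + 12
41 = 3 * 12 + 5
12 = 2 * 5 + 2
5 = 2 * 2 + 1
2 = 2 * 1 + 0
GCD(340, 41) = 1

Yes, coprime (GCD = 1)


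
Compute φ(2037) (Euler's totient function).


2037 = 3 × 7 × 97
Prime factors: 3, 7, 97
φ(2037) = 2037 × (1-1/3) × (1-1/7) × (1-1/97)
= 2037 × 2/3 × 6/7 × 96/97 = 1152

φ(2037) = 1152


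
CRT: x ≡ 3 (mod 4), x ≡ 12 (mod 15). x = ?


M = 4*15 = 60
M1 = M/4 = 15, M2 = M/15 = 4
M1^(-1) mod 4 = 3, M2^(-1) mod 15 = 4
x = 3*15*3 + 12*4*4 = 327
327 mod 60 = 27
Check: 27 mod 4 = 3 ✓, 27 mod 15 = 12 ✓

x ≡ 27 (mod 60)


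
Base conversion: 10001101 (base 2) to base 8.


10001101 (base 2) = 141 (decimal)
141 (decimal) = 215 (base 8)


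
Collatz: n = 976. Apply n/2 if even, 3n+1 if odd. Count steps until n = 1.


976 → 488 → 244 → 122 → 61 → 184 → 92 → 46 → 23 → 70 → 35 → 106 → 53 → 160 → 80 → 40 → 20 → 10 → 5 → 16 → 8 → 4 → 2 → 1
Total steps = 23

23 steps


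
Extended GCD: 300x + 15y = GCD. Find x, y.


Tabular extended Euclidean (each row: r = 300*s + 15*t):
r=300, s=1, t=0
r=15, s=0, t=1
q=20: r=0, s=1, t=-20   [300*(1) + 15*(-20) = 0]
GCD = 15; from the row with r=15: x=0, y=1
Check: 300*(0) + 15*(1) = 0 + 15 = 15

GCD = 15, x = 0, y = 1


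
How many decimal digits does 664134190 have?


664134190 has 9 digits in base 10
floor(log10(664134190)) + 1 = floor(8.8223) + 1 = 9

9 digits (base 10)


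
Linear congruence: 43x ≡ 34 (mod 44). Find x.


GCD(43, 44) = 1, unique solution
a^(-1) mod 44 = 43
x = 43 * 34 mod 44 = 10

x ≡ 10 (mod 44)


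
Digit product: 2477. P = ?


2 × 4 × 7 × 7 = 392


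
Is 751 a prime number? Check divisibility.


Check divisors up to sqrt(751) = 27.4044
No divisors found.
751 is prime.

Yes, 751 is prime


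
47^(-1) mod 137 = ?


Use the extended Euclidean algorithm on (137, 47); each row r = 137*s + 47*t:
r=137, s=1, t=0
r=47, s=0, t=1
q=2: r=43, s=1, t=-2   [137*(1) + 47*(-2) = 43]
q=1: r=4, s=-1, t=3   [137*(-1) + 47*(3) = 4]
q=10: r=3, s=11, t=-32   [137*(11) + 47*(-32) = 3]
q=1: r=1, s=-12, t=35   [137*(-12) + 47*(35) = 1]
q=3: r=0, s=47, t=-137   [137*(47) + 47*(-137) = 0]
GCD = 1 with t = 35, so 47*(35) ≡ 1 (mod 137)
Inverse = 35 mod 137 = 35
Check: 47 * 35 = 1645 ≡ 1 (mod 137)

47^(-1) ≡ 35 (mod 137)


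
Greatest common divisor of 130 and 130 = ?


130 = 1 * 130 + 0
GCD = 130


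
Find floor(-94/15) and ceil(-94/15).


-94/15 = -6.2667
floor = -7
ceil = -6

floor = -7, ceil = -6


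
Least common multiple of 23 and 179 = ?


GCD(23, 179) = 1
LCM = 23*179/1 = 4117/1 = 4117

LCM = 4117


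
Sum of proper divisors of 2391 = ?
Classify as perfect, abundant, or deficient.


Proper divisors: 1, 3, 797
Sum = 1 + 3 + 797 = 801
801 < 2391 → deficient

s(2391) = 801 (deficient)


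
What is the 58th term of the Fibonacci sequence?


Sequence: 1, 1, 2, 3, 5, 8, 13, 21, 34, 55, 89, 144, 233, 377, 610, 987, 1597, 2584, 4181, 6765, 10946, 17711, 28657, 46368, 75025, 121393, 196418, 317811, 514229, 832040, 1346269, 2178309, 3524578, 5702887, 9227465, 14930352, 24157817, 39088169, 63245986, 102334155, 165580141, 267914296, 433494437, 701408733, 1134903170, 1836311903, 2971215073, 4807526976, 7778742049, 12586269025, 20365011074, 32951280099, 53316291173, 86267571272, 139583862445, 225851433717, 365435296162, 591286729879
F(58) = 591286729879


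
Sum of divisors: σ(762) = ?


Divisors of 762: 1, 2, 3, 6, 127, 254, 381, 762
Sum = 1 + 2 + 3 + 6 + 127 + 254 + 381 + 762 = 1536

σ(762) = 1536


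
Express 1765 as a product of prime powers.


1765 / 5 = 353
353 / 353 = 1
1765 = 5 × 353


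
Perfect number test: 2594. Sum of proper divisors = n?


Proper divisors of 2594: 1, 2, 1297
Sum = 1 + 2 + 1297 = 1300

No, 2594 is not perfect (1300 ≠ 2594)


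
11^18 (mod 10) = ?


11^1 mod 10 = 1
11^2 mod 10 = 1
11^3 mod 10 = 1
11^4 mod 10 = 1
11^5 mod 10 = 1
11^6 mod 10 = 1
11^7 mod 10 = 1
11^8 mod 10 = 1
11^9 mod 10 = 1
11^10 mod 10 = 1
11^11 mod 10 = 1
11^12 mod 10 = 1
11^13 mod 10 = 1
11^14 mod 10 = 1
11^15 mod 10 = 1
11^16 mod 10 = 1
11^17 mod 10 = 1
11^18 mod 10 = 1


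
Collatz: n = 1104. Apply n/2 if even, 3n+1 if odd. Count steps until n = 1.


1104 → 552 → 276 → 138 → 69 → 208 → 104 → 52 → 26 → 13 → 40 → 20 → 10 → 5 → 16 → 8 → 4 → 2 → 1
Total steps = 18

18 steps


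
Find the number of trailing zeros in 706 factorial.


floor(706/5) = 141
floor(706/25) = 28
floor(706/125) = 5
floor(706/625) = 1
Total = 175

175 trailing zeros


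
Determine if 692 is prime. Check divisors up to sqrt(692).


692 / 2 = 346 (exact division)
692 is NOT prime.

No, 692 is not prime


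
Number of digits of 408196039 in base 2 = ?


408196039 in base 2 = 11000010101001001001111000111
Number of digits = 29

29 digits (base 2)


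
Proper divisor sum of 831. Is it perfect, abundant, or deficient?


Proper divisors: 1, 3, 277
Sum = 1 + 3 + 277 = 281
281 < 831 → deficient

s(831) = 281 (deficient)


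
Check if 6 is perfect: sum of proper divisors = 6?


Proper divisors of 6: 1, 2, 3
Sum = 1 + 2 + 3 = 6

Yes, 6 is perfect (6 = 6)


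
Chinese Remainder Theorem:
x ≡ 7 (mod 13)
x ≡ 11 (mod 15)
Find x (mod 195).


M = 13*15 = 195
M1 = M/13 = 15, M2 = M/15 = 13
M1^(-1) mod 13 = 7, M2^(-1) mod 15 = 7
x = 7*15*7 + 11*13*7 = 1736
1736 mod 195 = 176
Check: 176 mod 13 = 7 ✓, 176 mod 15 = 11 ✓

x ≡ 176 (mod 195)


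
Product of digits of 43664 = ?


4 × 3 × 6 × 6 × 4 = 1728


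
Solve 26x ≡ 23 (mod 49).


GCD(26, 49) = 1, unique solution
a^(-1) mod 49 = 17
x = 17 * 23 mod 49 = 48

x ≡ 48 (mod 49)


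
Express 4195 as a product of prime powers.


4195 / 5 = 839
839 / 839 = 1
4195 = 5 × 839


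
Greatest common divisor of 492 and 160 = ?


492 = 3 * 160 + 12
160 = 13 * 12 + 4
12 = 3 * 4 + 0
GCD = 4


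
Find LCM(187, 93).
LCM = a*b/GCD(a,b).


GCD(187, 93) = 1
LCM = 187*93/1 = 17391/1 = 17391

LCM = 17391


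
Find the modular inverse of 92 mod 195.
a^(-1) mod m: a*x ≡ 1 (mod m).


Use the extended Euclidean algorithm on (195, 92); each row r = 195*s + 92*t:
r=195, s=1, t=0
r=92, s=0, t=1
q=2: r=11, s=1, t=-2   [195*(1) + 92*(-2) = 11]
q=8: r=4, s=-8, t=17   [195*(-8) + 92*(17) = 4]
q=2: r=3, s=17, t=-36   [195*(17) + 92*(-36) = 3]
q=1: r=1, s=-25, t=53   [195*(-25) + 92*(53) = 1]
q=3: r=0, s=92, t=-195   [195*(92) + 92*(-195) = 0]
GCD = 1 with t = 53, so 92*(53) ≡ 1 (mod 195)
Inverse = 53 mod 195 = 53
Check: 92 * 53 = 4876 ≡ 1 (mod 195)

92^(-1) ≡ 53 (mod 195)


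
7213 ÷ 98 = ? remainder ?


7213 = 98 * 73 + 59
Check: 7154 + 59 = 7213

q = 73, r = 59


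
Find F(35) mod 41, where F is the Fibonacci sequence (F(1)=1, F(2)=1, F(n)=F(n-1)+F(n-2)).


F(k) mod 41 for k=1..35:
1, 1, 2, 3, 5, 8, 13, 21, 34, 14, 7, 21, 28, 8, 36, 3, 39, 1, 40, 0, 40, 40, 39, 38, 36, 33, 28, 20, 7, 27, 34, 20, 13, 33, 5
F(35) mod 41 = 5


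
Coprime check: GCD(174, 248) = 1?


Euclidean algorithm:
248 = 1 * 174 + 74
174 = 2 * 74 + 26
74 = 2 * 26 + 22
26 = 1 * 22 + 4
22 = 5 * 4 + 2
4 = 2 * 2 + 0
GCD(174, 248) = 2

No, not coprime (GCD = 2)


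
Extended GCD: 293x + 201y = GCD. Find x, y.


Tabular extended Euclidean (each row: r = 293*s + 201*t):
r=293, s=1, t=0
r=201, s=0, t=1
q=1: r=92, s=1, t=-1   [293*(1) + 201*(-1) = 92]
q=2: r=17, s=-2, t=3   [293*(-2) + 201*(3) = 17]
q=5: r=7, s=11, t=-16   [293*(11) + 201*(-16) = 7]
q=2: r=3, s=-24, t=35   [293*(-24) + 201*(35) = 3]
q=2: r=1, s=59, t=-86   [293*(59) + 201*(-86) = 1]
q=3: r=0, s=-201, t=293   [293*(-201) + 201*(293) = 0]
GCD = 1; from the row with r=1: x=59, y=-86
Check: 293*(59) + 201*(-86) = 17287 - 17286 = 1

GCD = 1, x = 59, y = -86


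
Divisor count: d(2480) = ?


2480 = 2^4 × 5^1 × 31^1
d(2480) = (4+1) × (1+1) × (1+1) = 20

20 divisors


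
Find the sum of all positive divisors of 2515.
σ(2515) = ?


Divisors of 2515: 1, 5, 503, 2515
Sum = 1 + 5 + 503 + 2515 = 3024

σ(2515) = 3024


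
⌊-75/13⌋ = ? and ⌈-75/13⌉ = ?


-75/13 = -5.7692
floor = -6
ceil = -5

floor = -6, ceil = -5


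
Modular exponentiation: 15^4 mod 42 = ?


15^1 mod 42 = 15
15^2 mod 42 = 15
15^3 mod 42 = 15
15^4 mod 42 = 15


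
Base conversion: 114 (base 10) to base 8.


114 (base 10) = 114 (decimal)
114 (decimal) = 162 (base 8)


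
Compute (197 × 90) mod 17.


197 × 90 = 17730
17730 mod 17 = 16


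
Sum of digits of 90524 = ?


9 + 0 + 5 + 2 + 4 = 20


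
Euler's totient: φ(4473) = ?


4473 = 3^2 × 7 × 71
Prime factors: 3, 7, 71
φ(4473) = 4473 × (1-1/3) × (1-1/7) × (1-1/71)
= 4473 × 2/3 × 6/7 × 70/71 = 2520

φ(4473) = 2520


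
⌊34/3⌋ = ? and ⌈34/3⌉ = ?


34/3 = 11.3333
floor = 11
ceil = 12

floor = 11, ceil = 12


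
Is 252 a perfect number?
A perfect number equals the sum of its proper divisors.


Proper divisors of 252: 1, 2, 3, 4, 6, 7, 9, 12, 14, 18, 21, 28, 36, 42, 63, 84, 126
Sum = 1 + 2 + 3 + 4 + 6 + 7 + 9 + 12 + 14 + 18 + 21 + 28 + 36 + 42 + 63 + 84 + 126 = 476

No, 252 is not perfect (476 ≠ 252)


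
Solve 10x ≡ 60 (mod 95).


GCD(10, 95) = 5 divides 60
Divide: 2x ≡ 12 (mod 19)
x ≡ 6 (mod 19)


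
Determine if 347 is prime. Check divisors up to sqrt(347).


Check divisors up to sqrt(347) = 18.6279
No divisors found.
347 is prime.

Yes, 347 is prime


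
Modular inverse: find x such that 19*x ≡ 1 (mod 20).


Use the extended Euclidean algorithm on (20, 19); each row r = 20*s + 19*t:
r=20, s=1, t=0
r=19, s=0, t=1
q=1: r=1, s=1, t=-1   [20*(1) + 19*(-1) = 1]
q=19: r=0, s=-19, t=20   [20*(-19) + 19*(20) = 0]
GCD = 1 with t = -1, so 19*(-1) ≡ 1 (mod 20)
Inverse = -1 mod 20 = 19
Check: 19 * 19 = 361 ≡ 1 (mod 20)

19^(-1) ≡ 19 (mod 20)


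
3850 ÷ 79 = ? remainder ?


3850 = 79 * 48 + 58
Check: 3792 + 58 = 3850

q = 48, r = 58


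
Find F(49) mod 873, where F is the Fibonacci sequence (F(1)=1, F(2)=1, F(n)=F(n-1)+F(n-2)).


F(k) mod 873 for k=1..49:
1, 1, 2, 3, 5, 8, 13, 21, 34, 55, 89, 144, 233, 377, 610, 114, 724, 838, 689, 654, 470, 251, 721, 99, 820, 46, 866, 39, 32, 71, 103, 174, 277, 451, 728, 306, 161, 467, 628, 222, 850, 199, 176, 375, 551, 53, 604, 657, 388
F(49) mod 873 = 388


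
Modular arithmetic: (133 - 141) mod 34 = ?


133 - 141 = -8
-8 mod 34 = 26


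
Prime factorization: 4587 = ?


4587 / 3 = 1529
1529 / 11 = 139
139 / 139 = 1
4587 = 3 × 11 × 139


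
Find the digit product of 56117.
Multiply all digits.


5 × 6 × 1 × 1 × 7 = 210


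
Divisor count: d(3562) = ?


3562 = 2^1 × 13^1 × 137^1
d(3562) = (1+1) × (1+1) × (1+1) = 8

8 divisors


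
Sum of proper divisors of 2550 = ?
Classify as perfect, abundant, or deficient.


Proper divisors: 1, 2, 3, 5, 6, 10, 15, 17, 25, 30, 34, 50, 51, 75, 85, 102, 150, 170, 255, 425, 510, 850, 1275
Sum = 1 + 2 + 3 + 5 + 6 + 10 + 15 + 17 + 25 + 30 + 34 + 50 + 51 + 75 + 85 + 102 + 150 + 170 + 255 + 425 + 510 + 850 + 1275 = 4146
4146 > 2550 → abundant

s(2550) = 4146 (abundant)


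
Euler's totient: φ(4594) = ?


4594 = 2 × 2297
Prime factors: 2, 2297
φ(4594) = 4594 × (1-1/2) × (1-1/2297)
= 4594 × 1/2 × 2296/2297 = 2296

φ(4594) = 2296


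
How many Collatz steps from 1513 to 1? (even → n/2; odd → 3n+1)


1513 → 4540 → 2270 → 1135 → 3406 → 1703 → 5110 → 2555 → 7666 → 3833 → 11500 → 5750 → 2875 → 8626 → 4313 → 12940 → 6470 → 3235 → 9706 → 4853 → 14560 → 7280 → 3640 → 1820 → 910 → 455 → 1366 → 683 → 2050 → 1025 → 3076 → 1538 → 769 → 2308 → 1154 → 577 → 1732 → 866 → 433 → 1300 → 650 → 325 → 976 → 488 → 244 → 122 → 61 → 184 → 92 → 46 → 23 → 70 → 35 → 106 → 53 → 160 → 80 → 40 → 20 → 10 → 5 → 16 → 8 → 4 → 2 → 1
Total steps = 65

65 steps


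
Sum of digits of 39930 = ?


3 + 9 + 9 + 3 + 0 = 24


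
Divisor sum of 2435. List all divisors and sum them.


Divisors of 2435: 1, 5, 487, 2435
Sum = 1 + 5 + 487 + 2435 = 2928

σ(2435) = 2928


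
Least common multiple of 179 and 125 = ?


GCD(179, 125) = 1
LCM = 179*125/1 = 22375/1 = 22375

LCM = 22375


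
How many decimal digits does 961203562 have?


961203562 has 9 digits in base 10
floor(log10(961203562)) + 1 = floor(8.9828) + 1 = 9

9 digits (base 10)


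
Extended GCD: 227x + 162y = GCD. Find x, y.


Tabular extended Euclidean (each row: r = 227*s + 162*t):
r=227, s=1, t=0
r=162, s=0, t=1
q=1: r=65, s=1, t=-1   [227*(1) + 162*(-1) = 65]
q=2: r=32, s=-2, t=3   [227*(-2) + 162*(3) = 32]
q=2: r=1, s=5, t=-7   [227*(5) + 162*(-7) = 1]
q=32: r=0, s=-162, t=227   [227*(-162) + 162*(227) = 0]
GCD = 1; from the row with r=1: x=5, y=-7
Check: 227*(5) + 162*(-7) = 1135 - 1134 = 1

GCD = 1, x = 5, y = -7


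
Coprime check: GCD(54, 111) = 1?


Euclidean algorithm:
111 = 2 * 54 + 3
54 = 18 * 3 + 0
GCD(54, 111) = 3

No, not coprime (GCD = 3)


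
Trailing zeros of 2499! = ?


floor(2499/5) = 499
floor(2499/25) = 99
floor(2499/125) = 19
floor(2499/625) = 3
Total = 620

620 trailing zeros


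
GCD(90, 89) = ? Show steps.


90 = 1 * 89 + 1
89 = 89 * 1 + 0
GCD = 1


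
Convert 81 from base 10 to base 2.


81 (base 10) = 81 (decimal)
81 (decimal) = 1010001 (base 2)


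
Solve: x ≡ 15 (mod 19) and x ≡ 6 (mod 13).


M = 19*13 = 247
M1 = M/19 = 13, M2 = M/13 = 19
M1^(-1) mod 19 = 3, M2^(-1) mod 13 = 11
x = 15*13*3 + 6*19*11 = 1839
1839 mod 247 = 110
Check: 110 mod 19 = 15 ✓, 110 mod 13 = 6 ✓

x ≡ 110 (mod 247)


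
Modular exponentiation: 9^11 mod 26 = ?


9^1 mod 26 = 9
9^2 mod 26 = 3
9^3 mod 26 = 1
9^4 mod 26 = 9
9^5 mod 26 = 3
9^6 mod 26 = 1
9^7 mod 26 = 9
9^8 mod 26 = 3
9^9 mod 26 = 1
9^10 mod 26 = 9
9^11 mod 26 = 3


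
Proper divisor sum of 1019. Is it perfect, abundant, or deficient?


Proper divisors: 1
Sum = 1 = 1
1 < 1019 → deficient

s(1019) = 1 (deficient)


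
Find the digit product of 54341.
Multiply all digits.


5 × 4 × 3 × 4 × 1 = 240


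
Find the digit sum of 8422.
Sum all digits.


8 + 4 + 2 + 2 = 16


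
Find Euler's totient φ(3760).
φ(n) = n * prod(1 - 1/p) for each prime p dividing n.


3760 = 2^4 × 5 × 47
Prime factors: 2, 5, 47
φ(3760) = 3760 × (1-1/2) × (1-1/5) × (1-1/47)
= 3760 × 1/2 × 4/5 × 46/47 = 1472

φ(3760) = 1472


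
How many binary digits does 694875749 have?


694875749 in base 2 = 101001011010101111011001100101
Number of digits = 30

30 digits (base 2)


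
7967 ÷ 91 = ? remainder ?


7967 = 91 * 87 + 50
Check: 7917 + 50 = 7967

q = 87, r = 50


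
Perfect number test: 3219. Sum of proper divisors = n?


Proper divisors of 3219: 1, 3, 29, 37, 87, 111, 1073
Sum = 1 + 3 + 29 + 37 + 87 + 111 + 1073 = 1341

No, 3219 is not perfect (1341 ≠ 3219)


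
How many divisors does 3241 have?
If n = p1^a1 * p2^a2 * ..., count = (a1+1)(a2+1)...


3241 = 7^1 × 463^1
d(3241) = (1+1) × (1+1) = 4

4 divisors


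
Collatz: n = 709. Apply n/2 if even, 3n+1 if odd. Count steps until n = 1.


709 → 2128 → 1064 → 532 → 266 → 133 → 400 → 200 → 100 → 50 → 25 → 76 → 38 → 19 → 58 → 29 → 88 → 44 → 22 → 11 → 34 → 17 → 52 → 26 → 13 → 40 → 20 → 10 → 5 → 16 → 8 → 4 → 2 → 1
Total steps = 33

33 steps


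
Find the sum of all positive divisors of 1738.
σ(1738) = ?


Divisors of 1738: 1, 2, 11, 22, 79, 158, 869, 1738
Sum = 1 + 2 + 11 + 22 + 79 + 158 + 869 + 1738 = 2880

σ(1738) = 2880


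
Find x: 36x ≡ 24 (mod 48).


GCD(36, 48) = 12 divides 24
Divide: 3x ≡ 2 (mod 4)
x ≡ 2 (mod 4)


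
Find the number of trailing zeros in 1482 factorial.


floor(1482/5) = 296
floor(1482/25) = 59
floor(1482/125) = 11
floor(1482/625) = 2
Total = 368

368 trailing zeros


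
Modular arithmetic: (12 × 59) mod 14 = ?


12 × 59 = 708
708 mod 14 = 8


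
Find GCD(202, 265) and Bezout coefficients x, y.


Tabular extended Euclidean (each row: r = 202*s + 265*t):
r=202, s=1, t=0
r=265, s=0, t=1
q=0: r=202, s=1, t=0   [202*(1) + 265*(0) = 202]
q=1: r=63, s=-1, t=1   [202*(-1) + 265*(1) = 63]
q=3: r=13, s=4, t=-3   [202*(4) + 265*(-3) = 13]
q=4: r=11, s=-17, t=13   [202*(-17) + 265*(13) = 11]
q=1: r=2, s=21, t=-16   [202*(21) + 265*(-16) = 2]
q=5: r=1, s=-122, t=93   [202*(-122) + 265*(93) = 1]
q=2: r=0, s=265, t=-202   [202*(265) + 265*(-202) = 0]
GCD = 1; from the row with r=1: x=-122, y=93
Check: 202*(-122) + 265*(93) = -24644 + 24645 = 1

GCD = 1, x = -122, y = 93


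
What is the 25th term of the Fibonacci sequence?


Sequence: 1, 1, 2, 3, 5, 8, 13, 21, 34, 55, 89, 144, 233, 377, 610, 987, 1597, 2584, 4181, 6765, 10946, 17711, 28657, 46368, 75025
F(25) = 75025


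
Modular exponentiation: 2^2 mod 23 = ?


2^1 mod 23 = 2
2^2 mod 23 = 4


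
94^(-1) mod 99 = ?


Use the extended Euclidean algorithm on (99, 94); each row r = 99*s + 94*t:
r=99, s=1, t=0
r=94, s=0, t=1
q=1: r=5, s=1, t=-1   [99*(1) + 94*(-1) = 5]
q=18: r=4, s=-18, t=19   [99*(-18) + 94*(19) = 4]
q=1: r=1, s=19, t=-20   [99*(19) + 94*(-20) = 1]
q=4: r=0, s=-94, t=99   [99*(-94) + 94*(99) = 0]
GCD = 1 with t = -20, so 94*(-20) ≡ 1 (mod 99)
Inverse = -20 mod 99 = 79
Check: 94 * 79 = 7426 ≡ 1 (mod 99)

94^(-1) ≡ 79 (mod 99)


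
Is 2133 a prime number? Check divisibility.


2133 / 3 = 711 (exact division)
2133 is NOT prime.

No, 2133 is not prime


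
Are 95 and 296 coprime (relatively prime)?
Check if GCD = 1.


Euclidean algorithm:
296 = 3 * 95 + 11
95 = 8 * 11 + 7
11 = 1 * 7 + 4
7 = 1 * 4 + 3
4 = 1 * 3 + 1
3 = 3 * 1 + 0
GCD(95, 296) = 1

Yes, coprime (GCD = 1)


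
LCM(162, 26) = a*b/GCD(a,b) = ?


GCD(162, 26) = 2
LCM = 162*26/2 = 4212/2 = 2106

LCM = 2106


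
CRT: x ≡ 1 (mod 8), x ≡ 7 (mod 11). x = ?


M = 8*11 = 88
M1 = M/8 = 11, M2 = M/11 = 8
M1^(-1) mod 8 = 3, M2^(-1) mod 11 = 7
x = 1*11*3 + 7*8*7 = 425
425 mod 88 = 73
Check: 73 mod 8 = 1 ✓, 73 mod 11 = 7 ✓

x ≡ 73 (mod 88)


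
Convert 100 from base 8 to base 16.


100 (base 8) = 64 (decimal)
64 (decimal) = 40 (base 16)


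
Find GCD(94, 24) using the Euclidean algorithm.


94 = 3 * 24 + 22
24 = 1 * 22 + 2
22 = 11 * 2 + 0
GCD = 2


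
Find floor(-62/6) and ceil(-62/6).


-62/6 = -10.3333
floor = -11
ceil = -10

floor = -11, ceil = -10


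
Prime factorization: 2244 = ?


2244 / 2 = 1122
1122 / 2 = 561
561 / 3 = 187
187 / 11 = 17
17 / 17 = 1
2244 = 2^2 × 3 × 11 × 17


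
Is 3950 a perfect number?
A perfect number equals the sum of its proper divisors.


Proper divisors of 3950: 1, 2, 5, 10, 25, 50, 79, 158, 395, 790, 1975
Sum = 1 + 2 + 5 + 10 + 25 + 50 + 79 + 158 + 395 + 790 + 1975 = 3490

No, 3950 is not perfect (3490 ≠ 3950)


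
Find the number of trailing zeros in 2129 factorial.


floor(2129/5) = 425
floor(2129/25) = 85
floor(2129/125) = 17
floor(2129/625) = 3
Total = 530

530 trailing zeros


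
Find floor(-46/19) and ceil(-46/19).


-46/19 = -2.4211
floor = -3
ceil = -2

floor = -3, ceil = -2


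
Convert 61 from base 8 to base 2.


61 (base 8) = 49 (decimal)
49 (decimal) = 110001 (base 2)


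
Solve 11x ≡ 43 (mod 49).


GCD(11, 49) = 1, unique solution
a^(-1) mod 49 = 9
x = 9 * 43 mod 49 = 44

x ≡ 44 (mod 49)


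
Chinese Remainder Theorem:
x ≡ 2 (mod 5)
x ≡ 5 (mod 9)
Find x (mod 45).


M = 5*9 = 45
M1 = M/5 = 9, M2 = M/9 = 5
M1^(-1) mod 5 = 4, M2^(-1) mod 9 = 2
x = 2*9*4 + 5*5*2 = 122
122 mod 45 = 32
Check: 32 mod 5 = 2 ✓, 32 mod 9 = 5 ✓

x ≡ 32 (mod 45)


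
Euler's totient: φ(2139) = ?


2139 = 3 × 23 × 31
Prime factors: 3, 23, 31
φ(2139) = 2139 × (1-1/3) × (1-1/23) × (1-1/31)
= 2139 × 2/3 × 22/23 × 30/31 = 1320

φ(2139) = 1320


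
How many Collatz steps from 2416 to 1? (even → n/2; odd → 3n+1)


2416 → 1208 → 604 → 302 → 151 → 454 → 227 → 682 → 341 → 1024 → 512 → 256 → 128 → 64 → 32 → 16 → 8 → 4 → 2 → 1
Total steps = 19

19 steps


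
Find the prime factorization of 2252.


2252 / 2 = 1126
1126 / 2 = 563
563 / 563 = 1
2252 = 2^2 × 563


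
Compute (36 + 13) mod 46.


36 + 13 = 49
49 mod 46 = 3


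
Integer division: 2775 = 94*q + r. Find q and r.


2775 = 94 * 29 + 49
Check: 2726 + 49 = 2775

q = 29, r = 49


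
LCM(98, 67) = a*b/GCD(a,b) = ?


GCD(98, 67) = 1
LCM = 98*67/1 = 6566/1 = 6566

LCM = 6566


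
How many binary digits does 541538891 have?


541538891 in base 2 = 100000010001110011101001001011
Number of digits = 30

30 digits (base 2)


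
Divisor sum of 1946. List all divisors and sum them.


Divisors of 1946: 1, 2, 7, 14, 139, 278, 973, 1946
Sum = 1 + 2 + 7 + 14 + 139 + 278 + 973 + 1946 = 3360

σ(1946) = 3360


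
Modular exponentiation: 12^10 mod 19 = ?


12^1 mod 19 = 12
12^2 mod 19 = 11
12^3 mod 19 = 18
12^4 mod 19 = 7
12^5 mod 19 = 8
12^6 mod 19 = 1
12^7 mod 19 = 12
12^8 mod 19 = 11
12^9 mod 19 = 18
12^10 mod 19 = 7


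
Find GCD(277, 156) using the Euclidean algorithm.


277 = 1 * 156 + 121
156 = 1 * 121 + 35
121 = 3 * 35 + 16
35 = 2 * 16 + 3
16 = 5 * 3 + 1
3 = 3 * 1 + 0
GCD = 1


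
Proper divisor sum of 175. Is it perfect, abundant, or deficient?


Proper divisors: 1, 5, 7, 25, 35
Sum = 1 + 5 + 7 + 25 + 35 = 73
73 < 175 → deficient

s(175) = 73 (deficient)


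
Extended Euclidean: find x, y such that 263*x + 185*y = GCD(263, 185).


Tabular extended Euclidean (each row: r = 263*s + 185*t):
r=263, s=1, t=0
r=185, s=0, t=1
q=1: r=78, s=1, t=-1   [263*(1) + 185*(-1) = 78]
q=2: r=29, s=-2, t=3   [263*(-2) + 185*(3) = 29]
q=2: r=20, s=5, t=-7   [263*(5) + 185*(-7) = 20]
q=1: r=9, s=-7, t=10   [263*(-7) + 185*(10) = 9]
q=2: r=2, s=19, t=-27   [263*(19) + 185*(-27) = 2]
q=4: r=1, s=-83, t=118   [263*(-83) + 185*(118) = 1]
q=2: r=0, s=185, t=-263   [263*(185) + 185*(-263) = 0]
GCD = 1; from the row with r=1: x=-83, y=118
Check: 263*(-83) + 185*(118) = -21829 + 21830 = 1

GCD = 1, x = -83, y = 118


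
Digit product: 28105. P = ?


2 × 8 × 1 × 0 × 5 = 0


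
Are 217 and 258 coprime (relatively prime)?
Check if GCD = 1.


Euclidean algorithm:
258 = 1 * 217 + 41
217 = 5 * 41 + 12
41 = 3 * 12 + 5
12 = 2 * 5 + 2
5 = 2 * 2 + 1
2 = 2 * 1 + 0
GCD(217, 258) = 1

Yes, coprime (GCD = 1)


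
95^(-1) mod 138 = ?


Use the extended Euclidean algorithm on (138, 95); each row r = 138*s + 95*t:
r=138, s=1, t=0
r=95, s=0, t=1
q=1: r=43, s=1, t=-1   [138*(1) + 95*(-1) = 43]
q=2: r=9, s=-2, t=3   [138*(-2) + 95*(3) = 9]
q=4: r=7, s=9, t=-13   [138*(9) + 95*(-13) = 7]
q=1: r=2, s=-11, t=16   [138*(-11) + 95*(16) = 2]
q=3: r=1, s=42, t=-61   [138*(42) + 95*(-61) = 1]
q=2: r=0, s=-95, t=138   [138*(-95) + 95*(138) = 0]
GCD = 1 with t = -61, so 95*(-61) ≡ 1 (mod 138)
Inverse = -61 mod 138 = 77
Check: 95 * 77 = 7315 ≡ 1 (mod 138)

95^(-1) ≡ 77 (mod 138)


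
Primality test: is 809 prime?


Check divisors up to sqrt(809) = 28.4429
No divisors found.
809 is prime.

Yes, 809 is prime


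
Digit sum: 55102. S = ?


5 + 5 + 1 + 0 + 2 = 13


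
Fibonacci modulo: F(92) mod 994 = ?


F(k) mod 994 for k=1..92:
1, 1, 2, 3, 5, 8, 13, 21, 34, 55, 89, 144, 233, 377, 610, 987, 603, 596, 205, 801, 12, 813, 825, 644, 475, 125, 600, 725, 331, 62, 393, 455, 848, 309, 163, 472, 635, 113, 748, 861, 615, 482, 103, 585, 688, 279, 967, 252, 225, 477, 702, 185, 887, 78, 965, 49, 20, 69, 89, 158, 247, 405, 652, 63, 715, 778, 499, 283, 782, 71, 853, 924, 783, 713, 502, 221, 723, 944, 673, 623, 302, 925, 233, 164, 397, 561, 958, 525, 489, 20, 509, 529
F(92) mod 994 = 529


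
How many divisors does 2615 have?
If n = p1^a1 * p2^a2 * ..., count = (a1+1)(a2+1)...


2615 = 5^1 × 523^1
d(2615) = (1+1) × (1+1) = 4

4 divisors


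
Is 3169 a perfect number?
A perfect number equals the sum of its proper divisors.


Proper divisors of 3169: 1
Sum = 1 = 1

No, 3169 is not perfect (1 ≠ 3169)


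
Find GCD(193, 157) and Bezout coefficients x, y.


Tabular extended Euclidean (each row: r = 193*s + 157*t):
r=193, s=1, t=0
r=157, s=0, t=1
q=1: r=36, s=1, t=-1   [193*(1) + 157*(-1) = 36]
q=4: r=13, s=-4, t=5   [193*(-4) + 157*(5) = 13]
q=2: r=10, s=9, t=-11   [193*(9) + 157*(-11) = 10]
q=1: r=3, s=-13, t=16   [193*(-13) + 157*(16) = 3]
q=3: r=1, s=48, t=-59   [193*(48) + 157*(-59) = 1]
q=3: r=0, s=-157, t=193   [193*(-157) + 157*(193) = 0]
GCD = 1; from the row with r=1: x=48, y=-59
Check: 193*(48) + 157*(-59) = 9264 - 9263 = 1

GCD = 1, x = 48, y = -59


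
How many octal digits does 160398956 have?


160398956 in base 8 = 1143677154
Number of digits = 10

10 digits (base 8)


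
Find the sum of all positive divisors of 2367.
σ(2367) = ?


Divisors of 2367: 1, 3, 9, 263, 789, 2367
Sum = 1 + 3 + 9 + 263 + 789 + 2367 = 3432

σ(2367) = 3432


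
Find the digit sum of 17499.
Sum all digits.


1 + 7 + 4 + 9 + 9 = 30


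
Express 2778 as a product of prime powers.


2778 / 2 = 1389
1389 / 3 = 463
463 / 463 = 1
2778 = 2 × 3 × 463


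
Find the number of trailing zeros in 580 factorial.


floor(580/5) = 116
floor(580/25) = 23
floor(580/125) = 4
Total = 143

143 trailing zeros


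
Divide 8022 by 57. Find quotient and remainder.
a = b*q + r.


8022 = 57 * 140 + 42
Check: 7980 + 42 = 8022

q = 140, r = 42


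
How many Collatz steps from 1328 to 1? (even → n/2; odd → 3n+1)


1328 → 664 → 332 → 166 → 83 → 250 → 125 → 376 → 188 → 94 → 47 → 142 → 71 → 214 → 107 → 322 → 161 → 484 → 242 → 121 → 364 → 182 → 91 → 274 → 137 → 412 → 206 → 103 → 310 → 155 → 466 → 233 → 700 → 350 → 175 → 526 → 263 → 790 → 395 → 1186 → 593 → 1780 → 890 → 445 → 1336 → 668 → 334 → 167 → 502 → 251 → 754 → 377 → 1132 → 566 → 283 → 850 → 425 → 1276 → 638 → 319 → 958 → 479 → 1438 → 719 → 2158 → 1079 → 3238 → 1619 → 4858 → 2429 → 7288 → 3644 → 1822 → 911 → 2734 → 1367 → 4102 → 2051 → 6154 → 3077 → 9232 → 4616 → 2308 → 1154 → 577 → 1732 → 866 → 433 → 1300 → 650 → 325 → 976 → 488 → 244 → 122 → 61 → 184 → 92 → 46 → 23 → 70 → 35 → 106 → 53 → 160 → 80 → 40 → 20 → 10 → 5 → 16 → 8 → 4 → 2 → 1
Total steps = 114

114 steps


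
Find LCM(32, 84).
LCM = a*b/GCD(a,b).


GCD(32, 84) = 4
LCM = 32*84/4 = 2688/4 = 672

LCM = 672


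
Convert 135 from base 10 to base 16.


135 (base 10) = 135 (decimal)
135 (decimal) = 87 (base 16)


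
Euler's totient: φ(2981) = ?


2981 = 11 × 271
Prime factors: 11, 271
φ(2981) = 2981 × (1-1/11) × (1-1/271)
= 2981 × 10/11 × 270/271 = 2700

φ(2981) = 2700


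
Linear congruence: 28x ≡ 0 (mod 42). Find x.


GCD(28, 42) = 14 divides 0
Divide: 2x ≡ 0 (mod 3)
x ≡ 0 (mod 3)


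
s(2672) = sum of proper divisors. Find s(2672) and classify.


Proper divisors: 1, 2, 4, 8, 16, 167, 334, 668, 1336
Sum = 1 + 2 + 4 + 8 + 16 + 167 + 334 + 668 + 1336 = 2536
2536 < 2672 → deficient

s(2672) = 2536 (deficient)


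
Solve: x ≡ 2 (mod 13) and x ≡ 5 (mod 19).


M = 13*19 = 247
M1 = M/13 = 19, M2 = M/19 = 13
M1^(-1) mod 13 = 11, M2^(-1) mod 19 = 3
x = 2*19*11 + 5*13*3 = 613
613 mod 247 = 119
Check: 119 mod 13 = 2 ✓, 119 mod 19 = 5 ✓

x ≡ 119 (mod 247)


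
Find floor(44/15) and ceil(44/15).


44/15 = 2.9333
floor = 2
ceil = 3

floor = 2, ceil = 3


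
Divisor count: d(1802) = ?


1802 = 2^1 × 17^1 × 53^1
d(1802) = (1+1) × (1+1) × (1+1) = 8

8 divisors


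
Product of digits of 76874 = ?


7 × 6 × 8 × 7 × 4 = 9408


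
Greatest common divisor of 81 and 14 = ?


81 = 5 * 14 + 11
14 = 1 * 11 + 3
11 = 3 * 3 + 2
3 = 1 * 2 + 1
2 = 2 * 1 + 0
GCD = 1


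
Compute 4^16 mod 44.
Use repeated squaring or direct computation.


4^1 mod 44 = 4
4^2 mod 44 = 16
4^3 mod 44 = 20
4^4 mod 44 = 36
4^5 mod 44 = 12
4^6 mod 44 = 4
4^7 mod 44 = 16
4^8 mod 44 = 20
4^9 mod 44 = 36
4^10 mod 44 = 12
4^11 mod 44 = 4
4^12 mod 44 = 16
4^13 mod 44 = 20
4^14 mod 44 = 36
4^15 mod 44 = 12
4^16 mod 44 = 4


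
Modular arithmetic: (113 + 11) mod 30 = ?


113 + 11 = 124
124 mod 30 = 4


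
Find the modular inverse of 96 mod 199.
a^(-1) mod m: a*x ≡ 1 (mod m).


Use the extended Euclidean algorithm on (199, 96); each row r = 199*s + 96*t:
r=199, s=1, t=0
r=96, s=0, t=1
q=2: r=7, s=1, t=-2   [199*(1) + 96*(-2) = 7]
q=13: r=5, s=-13, t=27   [199*(-13) + 96*(27) = 5]
q=1: r=2, s=14, t=-29   [199*(14) + 96*(-29) = 2]
q=2: r=1, s=-41, t=85   [199*(-41) + 96*(85) = 1]
q=2: r=0, s=96, t=-199   [199*(96) + 96*(-199) = 0]
GCD = 1 with t = 85, so 96*(85) ≡ 1 (mod 199)
Inverse = 85 mod 199 = 85
Check: 96 * 85 = 8160 ≡ 1 (mod 199)

96^(-1) ≡ 85 (mod 199)


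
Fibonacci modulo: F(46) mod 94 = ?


F(k) mod 94 for k=1..46:
1, 1, 2, 3, 5, 8, 13, 21, 34, 55, 89, 50, 45, 1, 46, 47, 93, 46, 45, 91, 42, 39, 81, 26, 13, 39, 52, 91, 49, 46, 1, 47, 48, 1, 49, 50, 5, 55, 60, 21, 81, 8, 89, 3, 92, 1
F(46) mod 94 = 1


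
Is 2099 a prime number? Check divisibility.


Check divisors up to sqrt(2099) = 45.8148
No divisors found.
2099 is prime.

Yes, 2099 is prime


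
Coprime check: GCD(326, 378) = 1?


Euclidean algorithm:
378 = 1 * 326 + 52
326 = 6 * 52 + 14
52 = 3 * 14 + 10
14 = 1 * 10 + 4
10 = 2 * 4 + 2
4 = 2 * 2 + 0
GCD(326, 378) = 2

No, not coprime (GCD = 2)


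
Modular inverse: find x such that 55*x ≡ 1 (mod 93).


Use the extended Euclidean algorithm on (93, 55); each row r = 93*s + 55*t:
r=93, s=1, t=0
r=55, s=0, t=1
q=1: r=38, s=1, t=-1   [93*(1) + 55*(-1) = 38]
q=1: r=17, s=-1, t=2   [93*(-1) + 55*(2) = 17]
q=2: r=4, s=3, t=-5   [93*(3) + 55*(-5) = 4]
q=4: r=1, s=-13, t=22   [93*(-13) + 55*(22) = 1]
q=4: r=0, s=55, t=-93   [93*(55) + 55*(-93) = 0]
GCD = 1 with t = 22, so 55*(22) ≡ 1 (mod 93)
Inverse = 22 mod 93 = 22
Check: 55 * 22 = 1210 ≡ 1 (mod 93)

55^(-1) ≡ 22 (mod 93)


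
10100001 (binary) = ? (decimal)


10100001 (base 2) = 161 (decimal)
161 (decimal) = 161 (base 10)


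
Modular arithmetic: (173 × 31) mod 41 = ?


173 × 31 = 5363
5363 mod 41 = 33


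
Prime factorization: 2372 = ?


2372 / 2 = 1186
1186 / 2 = 593
593 / 593 = 1
2372 = 2^2 × 593


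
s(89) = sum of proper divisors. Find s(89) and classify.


Proper divisors: 1
Sum = 1 = 1
1 < 89 → deficient

s(89) = 1 (deficient)


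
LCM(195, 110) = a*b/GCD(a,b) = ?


GCD(195, 110) = 5
LCM = 195*110/5 = 21450/5 = 4290

LCM = 4290


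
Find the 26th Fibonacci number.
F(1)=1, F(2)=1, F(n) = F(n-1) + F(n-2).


Sequence: 1, 1, 2, 3, 5, 8, 13, 21, 34, 55, 89, 144, 233, 377, 610, 987, 1597, 2584, 4181, 6765, 10946, 17711, 28657, 46368, 75025, 121393
F(26) = 121393


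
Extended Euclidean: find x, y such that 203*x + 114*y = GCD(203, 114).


Tabular extended Euclidean (each row: r = 203*s + 114*t):
r=203, s=1, t=0
r=114, s=0, t=1
q=1: r=89, s=1, t=-1   [203*(1) + 114*(-1) = 89]
q=1: r=25, s=-1, t=2   [203*(-1) + 114*(2) = 25]
q=3: r=14, s=4, t=-7   [203*(4) + 114*(-7) = 14]
q=1: r=11, s=-5, t=9   [203*(-5) + 114*(9) = 11]
q=1: r=3, s=9, t=-16   [203*(9) + 114*(-16) = 3]
q=3: r=2, s=-32, t=57   [203*(-32) + 114*(57) = 2]
q=1: r=1, s=41, t=-73   [203*(41) + 114*(-73) = 1]
q=2: r=0, s=-114, t=203   [203*(-114) + 114*(203) = 0]
GCD = 1; from the row with r=1: x=41, y=-73
Check: 203*(41) + 114*(-73) = 8323 - 8322 = 1

GCD = 1, x = 41, y = -73


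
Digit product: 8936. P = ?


8 × 9 × 3 × 6 = 1296


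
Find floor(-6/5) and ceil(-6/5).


-6/5 = -1.2000
floor = -2
ceil = -1

floor = -2, ceil = -1


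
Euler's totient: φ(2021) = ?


2021 = 43 × 47
Prime factors: 43, 47
φ(2021) = 2021 × (1-1/43) × (1-1/47)
= 2021 × 42/43 × 46/47 = 1932

φ(2021) = 1932


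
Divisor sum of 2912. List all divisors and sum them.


Divisors of 2912: 1, 2, 4, 7, 8, 13, 14, 16, 26, 28, 32, 52, 56, 91, 104, 112, 182, 208, 224, 364, 416, 728, 1456, 2912
Sum = 1 + 2 + 4 + 7 + 8 + 13 + 14 + 16 + 26 + 28 + 32 + 52 + 56 + 91 + 104 + 112 + 182 + 208 + 224 + 364 + 416 + 728 + 1456 + 2912 = 7056

σ(2912) = 7056


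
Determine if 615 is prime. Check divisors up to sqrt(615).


615 / 3 = 205 (exact division)
615 is NOT prime.

No, 615 is not prime


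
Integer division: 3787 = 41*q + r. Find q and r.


3787 = 41 * 92 + 15
Check: 3772 + 15 = 3787

q = 92, r = 15


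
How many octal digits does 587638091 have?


587638091 in base 8 = 4301522513
Number of digits = 10

10 digits (base 8)


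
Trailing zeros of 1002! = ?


floor(1002/5) = 200
floor(1002/25) = 40
floor(1002/125) = 8
floor(1002/625) = 1
Total = 249

249 trailing zeros


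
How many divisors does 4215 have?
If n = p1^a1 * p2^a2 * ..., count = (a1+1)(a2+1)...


4215 = 3^1 × 5^1 × 281^1
d(4215) = (1+1) × (1+1) × (1+1) = 8

8 divisors


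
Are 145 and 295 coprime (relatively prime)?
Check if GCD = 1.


Euclidean algorithm:
295 = 2 * 145 + 5
145 = 29 * 5 + 0
GCD(145, 295) = 5

No, not coprime (GCD = 5)


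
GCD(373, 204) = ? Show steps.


373 = 1 * 204 + 169
204 = 1 * 169 + 35
169 = 4 * 35 + 29
35 = 1 * 29 + 6
29 = 4 * 6 + 5
6 = 1 * 5 + 1
5 = 5 * 1 + 0
GCD = 1


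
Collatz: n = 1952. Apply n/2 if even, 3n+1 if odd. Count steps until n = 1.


1952 → 976 → 488 → 244 → 122 → 61 → 184 → 92 → 46 → 23 → 70 → 35 → 106 → 53 → 160 → 80 → 40 → 20 → 10 → 5 → 16 → 8 → 4 → 2 → 1
Total steps = 24

24 steps


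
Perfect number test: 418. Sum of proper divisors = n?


Proper divisors of 418: 1, 2, 11, 19, 22, 38, 209
Sum = 1 + 2 + 11 + 19 + 22 + 38 + 209 = 302

No, 418 is not perfect (302 ≠ 418)


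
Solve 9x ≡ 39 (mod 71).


GCD(9, 71) = 1, unique solution
a^(-1) mod 71 = 8
x = 8 * 39 mod 71 = 28

x ≡ 28 (mod 71)


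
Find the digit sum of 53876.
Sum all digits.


5 + 3 + 8 + 7 + 6 = 29


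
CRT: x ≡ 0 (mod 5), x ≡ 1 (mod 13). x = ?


M = 5*13 = 65
M1 = M/5 = 13, M2 = M/13 = 5
M1^(-1) mod 5 = 2, M2^(-1) mod 13 = 8
x = 0*13*2 + 1*5*8 = 40
40 mod 65 = 40
Check: 40 mod 5 = 0 ✓, 40 mod 13 = 1 ✓

x ≡ 40 (mod 65)


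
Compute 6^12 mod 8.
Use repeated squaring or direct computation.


6^1 mod 8 = 6
6^2 mod 8 = 4
6^3 mod 8 = 0
6^4 mod 8 = 0
6^5 mod 8 = 0
6^6 mod 8 = 0
6^7 mod 8 = 0
6^8 mod 8 = 0
6^9 mod 8 = 0
6^10 mod 8 = 0
6^11 mod 8 = 0
6^12 mod 8 = 0


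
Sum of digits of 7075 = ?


7 + 0 + 7 + 5 = 19


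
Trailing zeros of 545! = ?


floor(545/5) = 109
floor(545/25) = 21
floor(545/125) = 4
Total = 134

134 trailing zeros


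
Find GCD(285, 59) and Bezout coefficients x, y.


Tabular extended Euclidean (each row: r = 285*s + 59*t):
r=285, s=1, t=0
r=59, s=0, t=1
q=4: r=49, s=1, t=-4   [285*(1) + 59*(-4) = 49]
q=1: r=10, s=-1, t=5   [285*(-1) + 59*(5) = 10]
q=4: r=9, s=5, t=-24   [285*(5) + 59*(-24) = 9]
q=1: r=1, s=-6, t=29   [285*(-6) + 59*(29) = 1]
q=9: r=0, s=59, t=-285   [285*(59) + 59*(-285) = 0]
GCD = 1; from the row with r=1: x=-6, y=29
Check: 285*(-6) + 59*(29) = -1710 + 1711 = 1

GCD = 1, x = -6, y = 29


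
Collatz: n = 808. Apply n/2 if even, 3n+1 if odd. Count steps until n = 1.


808 → 404 → 202 → 101 → 304 → 152 → 76 → 38 → 19 → 58 → 29 → 88 → 44 → 22 → 11 → 34 → 17 → 52 → 26 → 13 → 40 → 20 → 10 → 5 → 16 → 8 → 4 → 2 → 1
Total steps = 28

28 steps


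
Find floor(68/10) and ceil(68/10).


68/10 = 6.8000
floor = 6
ceil = 7

floor = 6, ceil = 7


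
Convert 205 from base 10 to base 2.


205 (base 10) = 205 (decimal)
205 (decimal) = 11001101 (base 2)


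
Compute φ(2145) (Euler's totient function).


2145 = 3 × 5 × 11 × 13
Prime factors: 3, 5, 11, 13
φ(2145) = 2145 × (1-1/3) × (1-1/5) × (1-1/11) × (1-1/13)
= 2145 × 2/3 × 4/5 × 10/11 × 12/13 = 960

φ(2145) = 960


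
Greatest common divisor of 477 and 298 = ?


477 = 1 * 298 + 179
298 = 1 * 179 + 119
179 = 1 * 119 + 60
119 = 1 * 60 + 59
60 = 1 * 59 + 1
59 = 59 * 1 + 0
GCD = 1


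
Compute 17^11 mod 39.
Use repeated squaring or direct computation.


17^1 mod 39 = 17
17^2 mod 39 = 16
17^3 mod 39 = 38
17^4 mod 39 = 22
17^5 mod 39 = 23
17^6 mod 39 = 1
17^7 mod 39 = 17
17^8 mod 39 = 16
17^9 mod 39 = 38
17^10 mod 39 = 22
17^11 mod 39 = 23


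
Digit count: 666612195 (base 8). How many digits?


666612195 in base 8 = 4756730743
Number of digits = 10

10 digits (base 8)


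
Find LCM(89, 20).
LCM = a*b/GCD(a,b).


GCD(89, 20) = 1
LCM = 89*20/1 = 1780/1 = 1780

LCM = 1780


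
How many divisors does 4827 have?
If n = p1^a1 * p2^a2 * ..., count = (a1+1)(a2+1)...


4827 = 3^1 × 1609^1
d(4827) = (1+1) × (1+1) = 4

4 divisors
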